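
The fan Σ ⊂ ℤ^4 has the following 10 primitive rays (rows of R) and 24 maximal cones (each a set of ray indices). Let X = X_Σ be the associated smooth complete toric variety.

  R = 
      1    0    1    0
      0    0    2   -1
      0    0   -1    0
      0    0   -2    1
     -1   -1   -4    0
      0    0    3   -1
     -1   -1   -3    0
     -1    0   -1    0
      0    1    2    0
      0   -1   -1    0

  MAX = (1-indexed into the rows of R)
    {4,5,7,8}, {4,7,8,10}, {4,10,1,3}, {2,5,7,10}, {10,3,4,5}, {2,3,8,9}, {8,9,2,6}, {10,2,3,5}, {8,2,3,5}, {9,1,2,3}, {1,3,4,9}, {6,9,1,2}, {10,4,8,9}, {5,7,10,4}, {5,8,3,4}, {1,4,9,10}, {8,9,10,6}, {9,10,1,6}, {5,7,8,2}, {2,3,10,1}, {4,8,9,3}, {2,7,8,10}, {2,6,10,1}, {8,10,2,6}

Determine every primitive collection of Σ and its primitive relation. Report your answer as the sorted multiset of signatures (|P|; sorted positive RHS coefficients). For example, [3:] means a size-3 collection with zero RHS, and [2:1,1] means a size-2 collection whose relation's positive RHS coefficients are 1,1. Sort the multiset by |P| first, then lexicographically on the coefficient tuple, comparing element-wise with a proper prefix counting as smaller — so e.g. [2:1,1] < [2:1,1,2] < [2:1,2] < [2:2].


|primitive collections| = 15. Relations:

  • {1,8}:  v_{1} + v_{8} = 0  ⇒ sig = [2:]
  • {2,4}:  v_{2} + v_{4} = 0  ⇒ sig = [2:]
  • {3,6}:  v_{3} + v_{6} = v_{2}  ⇒ sig = [2:1]
  • {3,7}:  v_{3} + v_{7} = v_{5}  ⇒ sig = [2:1]
  • {7,9}:  v_{7} + v_{9} = v_{8}  ⇒ sig = [2:1]
  • {1,7}:  v_{1} + v_{7} = v_{3} + v_{10}  ⇒ sig = [2:1,1]
  • {4,6}:  v_{4} + v_{6} = v_{9} + v_{10}  ⇒ sig = [2:1,1]
  • {5,6}:  v_{5} + v_{6} = v_{2} + v_{7}  ⇒ sig = [2:1,1]
  • {5,9}:  v_{5} + v_{9} = v_{3} + v_{8}  ⇒ sig = [2:1,1]
  • {6,7}:  v_{6} + v_{7} = v_{2} + v_{8} + v_{10}  ⇒ sig = [2:1,1,1]
  • {1,5}:  v_{1} + v_{5} = 2·v_{3} + v_{10}  ⇒ sig = [2:1,2]
  • {3,9,10}:  v_{3} + v_{9} + v_{10} = 0  ⇒ sig = [3:]
  • {2,9,10}:  v_{2} + v_{9} + v_{10} = v_{6}  ⇒ sig = [3:1]
  • {3,8,10}:  v_{3} + v_{8} + v_{10} = v_{7}  ⇒ sig = [3:1]
  • {5,8,10}:  v_{5} + v_{8} + v_{10} = 2·v_{7}  ⇒ sig = [3:2]

Signatures (|P|; sorted positive RHS coefficients), sorted:
    [2:]
    [2:]
    [2:1]
    [2:1]
    [2:1]
    [2:1,1]
    [2:1,1]
    [2:1,1]
    [2:1,1]
    [2:1,1,1]
    [2:1,2]
    [3:]
    [3:1]
    [3:1]
    [3:2]


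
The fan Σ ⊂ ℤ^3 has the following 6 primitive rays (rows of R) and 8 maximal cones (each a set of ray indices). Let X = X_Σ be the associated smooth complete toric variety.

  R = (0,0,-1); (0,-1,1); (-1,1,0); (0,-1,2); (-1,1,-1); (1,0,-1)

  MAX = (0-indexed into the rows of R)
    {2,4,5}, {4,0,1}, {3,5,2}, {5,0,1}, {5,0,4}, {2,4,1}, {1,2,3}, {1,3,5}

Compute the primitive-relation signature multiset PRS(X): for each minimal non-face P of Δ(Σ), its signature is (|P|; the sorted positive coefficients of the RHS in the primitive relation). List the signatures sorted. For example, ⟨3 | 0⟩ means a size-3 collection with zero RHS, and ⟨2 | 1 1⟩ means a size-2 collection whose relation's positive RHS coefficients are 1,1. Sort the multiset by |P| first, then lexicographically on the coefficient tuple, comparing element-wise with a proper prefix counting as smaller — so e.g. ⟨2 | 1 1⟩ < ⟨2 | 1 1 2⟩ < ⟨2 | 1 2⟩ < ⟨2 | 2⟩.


5 collections generate NE(X_Σ); each relation:

  {0,2}:  v_{0} + v_{2} = v_{4}  →  sig = ⟨2 | 1⟩
  {0,3}:  v_{0} + v_{3} = v_{1}  →  sig = ⟨2 | 1⟩
  {3,4}:  v_{3} + v_{4} = v_{1} + v_{2}  →  sig = ⟨2 | 1 1⟩
  {1,2,5}:  v_{1} + v_{2} + v_{5} = 0  →  sig = ⟨3 | 0⟩
  {1,4,5}:  v_{1} + v_{4} + v_{5} = v_{0}  →  sig = ⟨3 | 1⟩

so the primitive-relation signature multiset is
    |P|=2: 3 collections, coeffs (1), (1), (1,1)
    |P|=3: 2 collections, coeffs (), (1)


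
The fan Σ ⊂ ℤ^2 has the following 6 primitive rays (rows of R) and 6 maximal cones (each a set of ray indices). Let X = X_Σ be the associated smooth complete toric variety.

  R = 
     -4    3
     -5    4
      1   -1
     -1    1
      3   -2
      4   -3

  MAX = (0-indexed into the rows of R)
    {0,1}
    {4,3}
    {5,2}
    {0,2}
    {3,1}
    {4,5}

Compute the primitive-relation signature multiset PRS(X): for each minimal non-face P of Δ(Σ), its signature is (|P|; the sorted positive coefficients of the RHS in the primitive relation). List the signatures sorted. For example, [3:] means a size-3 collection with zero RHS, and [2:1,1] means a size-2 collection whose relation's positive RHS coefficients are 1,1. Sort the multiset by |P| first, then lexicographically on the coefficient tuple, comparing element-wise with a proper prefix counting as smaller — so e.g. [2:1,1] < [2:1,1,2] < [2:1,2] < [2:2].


Σ has 9 primitive collections:

  P = {0,5}:  v_{0} + v_{5} = 0  ⇒ sig = [2:]
  P = {2,3}:  v_{2} + v_{3} = 0  ⇒ sig = [2:]
  P = {0,3}:  v_{0} + v_{3} = v_{1}  ⇒ sig = [2:1]
  P = {0,4}:  v_{0} + v_{4} = v_{3}  ⇒ sig = [2:1]
  P = {1,2}:  v_{1} + v_{2} = v_{0}  ⇒ sig = [2:1]
  P = {1,5}:  v_{1} + v_{5} = v_{3}  ⇒ sig = [2:1]
  P = {2,4}:  v_{2} + v_{4} = v_{5}  ⇒ sig = [2:1]
  P = {3,5}:  v_{3} + v_{5} = v_{4}  ⇒ sig = [2:1]
  P = {1,4}:  v_{1} + v_{4} = 2·v_{3}  ⇒ sig = [2:2]

Hence PRS(X_Σ) =
[[2:], [2:], [2:1], [2:1], [2:1], [2:1], [2:1], [2:1], [2:2]]


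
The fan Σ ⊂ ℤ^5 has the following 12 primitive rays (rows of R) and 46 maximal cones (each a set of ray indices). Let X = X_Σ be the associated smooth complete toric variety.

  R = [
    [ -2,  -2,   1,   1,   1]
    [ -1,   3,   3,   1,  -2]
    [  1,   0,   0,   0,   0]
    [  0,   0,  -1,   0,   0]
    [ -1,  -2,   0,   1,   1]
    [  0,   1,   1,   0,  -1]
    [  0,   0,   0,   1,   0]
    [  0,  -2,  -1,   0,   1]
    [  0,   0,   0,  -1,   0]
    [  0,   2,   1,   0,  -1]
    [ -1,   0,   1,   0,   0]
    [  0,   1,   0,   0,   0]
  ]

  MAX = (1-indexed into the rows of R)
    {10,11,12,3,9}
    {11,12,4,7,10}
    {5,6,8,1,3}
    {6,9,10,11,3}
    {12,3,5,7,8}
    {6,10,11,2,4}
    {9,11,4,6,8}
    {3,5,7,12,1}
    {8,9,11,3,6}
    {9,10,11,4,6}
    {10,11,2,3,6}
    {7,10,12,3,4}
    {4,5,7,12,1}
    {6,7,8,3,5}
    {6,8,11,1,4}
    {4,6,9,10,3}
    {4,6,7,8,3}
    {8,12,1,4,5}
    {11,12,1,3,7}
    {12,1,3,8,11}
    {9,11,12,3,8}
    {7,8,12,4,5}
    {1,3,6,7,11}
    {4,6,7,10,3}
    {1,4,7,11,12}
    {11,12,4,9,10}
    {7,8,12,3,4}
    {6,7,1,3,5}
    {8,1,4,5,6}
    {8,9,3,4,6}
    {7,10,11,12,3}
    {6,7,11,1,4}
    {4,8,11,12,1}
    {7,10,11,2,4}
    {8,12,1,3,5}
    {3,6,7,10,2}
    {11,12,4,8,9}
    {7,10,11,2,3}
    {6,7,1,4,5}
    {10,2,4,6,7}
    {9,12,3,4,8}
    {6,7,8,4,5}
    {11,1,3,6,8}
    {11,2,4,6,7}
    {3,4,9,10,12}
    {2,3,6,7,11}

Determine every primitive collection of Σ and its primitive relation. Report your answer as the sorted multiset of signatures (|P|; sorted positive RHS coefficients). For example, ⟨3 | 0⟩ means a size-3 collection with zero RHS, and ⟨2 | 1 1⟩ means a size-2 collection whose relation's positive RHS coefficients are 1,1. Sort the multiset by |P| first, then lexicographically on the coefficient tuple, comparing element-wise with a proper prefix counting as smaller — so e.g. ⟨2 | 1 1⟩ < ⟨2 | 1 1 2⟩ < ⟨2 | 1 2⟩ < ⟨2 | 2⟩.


20 collections generate NE(X_Σ); each relation:

  {7,9}:  v_{7} + v_{9} = 0  ⇒ sig = ⟨2 | 0⟩
  {8,10}:  v_{8} + v_{10} = 0  ⇒ sig = ⟨2 | 0⟩
  {5,11}:  v_{5} + v_{11} = v_{1}  ⇒ sig = ⟨2 | 1⟩
  {6,12}:  v_{6} + v_{12} = v_{10}  ⇒ sig = ⟨2 | 1⟩
  {5,9}:  v_{5} + v_{9} = v_{8} + v_{11}  ⇒ sig = ⟨2 | 1 1⟩
  {5,10}:  v_{5} + v_{10} = v_{7} + v_{11}  ⇒ sig = ⟨2 | 1 1⟩
  {2,8}:  v_{2} + v_{8} = v_{6} + v_{7} + v_{11}  ⇒ sig = ⟨2 | 1 1 1⟩
  {2,9}:  v_{2} + v_{9} = v_{6} + v_{10} + v_{11}  ⇒ sig = ⟨2 | 1 1 1⟩
  {2,12}:  v_{2} + v_{12} = v_{7} + 2·v_{10} + v_{11}  ⇒ sig = ⟨2 | 1 1 2⟩
  {1,9}:  v_{1} + v_{9} = v_{8} + 2·v_{11}  ⇒ sig = ⟨2 | 1 2⟩
  {1,10}:  v_{1} + v_{10} = v_{7} + 2·v_{11}  ⇒ sig = ⟨2 | 1 2⟩
  {2,5}:  v_{2} + v_{5} = v_{6} + 2·v_{7} + 2·v_{11}  ⇒ sig = ⟨2 | 1 2 2⟩
  {1,2}:  v_{1} + v_{2} = v_{6} + 2·v_{7} + 3·v_{11}  ⇒ sig = ⟨2 | 1 2 3⟩
  {3,4,11}:  v_{3} + v_{4} + v_{11} = 0  ⇒ sig = ⟨3 | 0⟩
  {1,3,4}:  v_{1} + v_{3} + v_{4} = v_{5}  ⇒ sig = ⟨3 | 1⟩
  {7,8,11}:  v_{7} + v_{8} + v_{11} = v_{5}  ⇒ sig = ⟨3 | 1⟩
  {3,4,5}:  v_{3} + v_{4} + v_{5} = v_{7} + v_{8}  ⇒ sig = ⟨3 | 1 1⟩
  {2,3,4}:  v_{2} + v_{3} + v_{4} = v_{6} + v_{7} + v_{10}  ⇒ sig = ⟨3 | 1 1 1⟩
  {1,7,8}:  v_{1} + v_{7} + v_{8} = 2·v_{5}  ⇒ sig = ⟨3 | 2⟩
  {6,7,10,11}:  v_{6} + v_{7} + v_{10} + v_{11} = v_{2}  ⇒ sig = ⟨4 | 1⟩

Signatures (|P|; sorted positive RHS coefficients), sorted:
    |P|=2: 13 collections, coeffs (), (), (1), (1), (1,1), (1,1), (1,1,1), (1,1,1), (1,1,2), (1,2), (1,2), (1,2,2), (1,2,3)
    |P|=3: 6 collections, coeffs (), (1), (1), (1,1), (1,1,1), (2)
    |P|=4: 1 collection, coeffs (1)


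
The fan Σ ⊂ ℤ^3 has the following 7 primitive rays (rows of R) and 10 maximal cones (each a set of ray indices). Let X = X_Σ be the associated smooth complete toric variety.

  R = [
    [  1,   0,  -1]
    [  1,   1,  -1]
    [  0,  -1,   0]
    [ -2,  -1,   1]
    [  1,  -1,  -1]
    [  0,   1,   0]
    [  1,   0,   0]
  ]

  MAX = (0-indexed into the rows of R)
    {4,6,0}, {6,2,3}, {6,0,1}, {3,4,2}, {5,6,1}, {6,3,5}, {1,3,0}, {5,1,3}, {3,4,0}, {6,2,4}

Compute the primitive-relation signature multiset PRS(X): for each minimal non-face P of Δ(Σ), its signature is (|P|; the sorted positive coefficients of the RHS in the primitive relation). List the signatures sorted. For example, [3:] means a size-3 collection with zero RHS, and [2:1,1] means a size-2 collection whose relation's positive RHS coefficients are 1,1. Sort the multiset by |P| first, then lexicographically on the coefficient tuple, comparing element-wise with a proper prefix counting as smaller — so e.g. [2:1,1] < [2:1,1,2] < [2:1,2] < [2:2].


9 collections generate NE(X_Σ); each relation:

  • {2,5}:  v_{2} + v_{5} = 0  ⟹  sig = [2:]
  • {0,2}:  v_{0} + v_{2} = v_{4}  ⟹  sig = [2:1]
  • {0,5}:  v_{0} + v_{5} = v_{1}  ⟹  sig = [2:1]
  • {1,2}:  v_{1} + v_{2} = v_{0}  ⟹  sig = [2:1]
  • {4,5}:  v_{4} + v_{5} = v_{0}  ⟹  sig = [2:1]
  • {1,4}:  v_{1} + v_{4} = 2·v_{0}  ⟹  sig = [2:2]
  • {1,3,6}:  v_{1} + v_{3} + v_{6} = 0  ⟹  sig = [3:]
  • {0,3,6}:  v_{0} + v_{3} + v_{6} = v_{2}  ⟹  sig = [3:1]
  • {3,4,6}:  v_{3} + v_{4} + v_{6} = 2·v_{2}  ⟹  sig = [3:2]

so the primitive-relation signature multiset is
    [2:]
    [2:1]
    [2:1]
    [2:1]
    [2:1]
    [2:2]
    [3:]
    [3:1]
    [3:2]


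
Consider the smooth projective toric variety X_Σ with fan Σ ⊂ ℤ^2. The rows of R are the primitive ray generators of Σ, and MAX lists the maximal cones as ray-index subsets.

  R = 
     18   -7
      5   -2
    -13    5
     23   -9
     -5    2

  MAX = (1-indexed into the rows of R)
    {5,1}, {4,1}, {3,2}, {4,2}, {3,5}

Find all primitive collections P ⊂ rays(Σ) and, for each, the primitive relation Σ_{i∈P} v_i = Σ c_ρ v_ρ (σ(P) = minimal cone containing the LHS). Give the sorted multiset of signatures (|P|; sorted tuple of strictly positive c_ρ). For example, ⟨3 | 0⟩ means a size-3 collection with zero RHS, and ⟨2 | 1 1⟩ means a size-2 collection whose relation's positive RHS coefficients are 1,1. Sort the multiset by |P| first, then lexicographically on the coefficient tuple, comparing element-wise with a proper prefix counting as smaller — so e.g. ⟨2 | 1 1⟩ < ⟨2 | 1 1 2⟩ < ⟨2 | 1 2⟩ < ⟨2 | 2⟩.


Primitive collections (5):

  P={2,5}:  v_{2} + v_{5} = 0  →  sig = ⟨2 | 0⟩
  P={1,2}:  v_{1} + v_{2} = v_{4}  →  sig = ⟨2 | 1⟩
  P={1,3}:  v_{1} + v_{3} = v_{2}  →  sig = ⟨2 | 1⟩
  P={4,5}:  v_{4} + v_{5} = v_{1}  →  sig = ⟨2 | 1⟩
  P={3,4}:  v_{3} + v_{4} = 2·v_{2}  →  sig = ⟨2 | 2⟩

Sorted signature multiset PRS(X):
    |P|=2: 5 collections, coeffs (), (1), (1), (1), (2)


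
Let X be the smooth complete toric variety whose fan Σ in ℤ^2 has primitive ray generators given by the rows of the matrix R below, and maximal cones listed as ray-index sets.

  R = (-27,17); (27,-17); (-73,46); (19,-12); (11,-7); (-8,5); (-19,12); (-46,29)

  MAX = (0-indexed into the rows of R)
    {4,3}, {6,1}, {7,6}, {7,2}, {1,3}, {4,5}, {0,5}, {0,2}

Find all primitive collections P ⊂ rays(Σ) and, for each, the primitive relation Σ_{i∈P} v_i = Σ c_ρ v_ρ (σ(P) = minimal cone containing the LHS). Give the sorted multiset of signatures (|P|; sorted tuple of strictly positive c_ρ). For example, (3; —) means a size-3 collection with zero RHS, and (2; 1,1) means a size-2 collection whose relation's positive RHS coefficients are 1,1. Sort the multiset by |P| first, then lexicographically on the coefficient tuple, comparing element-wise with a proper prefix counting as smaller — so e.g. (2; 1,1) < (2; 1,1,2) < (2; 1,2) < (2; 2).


|primitive collections| = 20. Relations:

  P={0,1}:  v_{0} + v_{1} = 0  →  sig = (2; —)
  P={3,6}:  v_{3} + v_{6} = 0  →  sig = (2; —)
  P={0,3}:  v_{0} + v_{3} = v_{5}  →  sig = (2; 1)
  P={0,6}:  v_{0} + v_{6} = v_{7}  →  sig = (2; 1)
  P={0,7}:  v_{0} + v_{7} = v_{2}  →  sig = (2; 1)
  P={1,2}:  v_{1} + v_{2} = v_{7}  →  sig = (2; 1)
  P={1,5}:  v_{1} + v_{5} = v_{3}  →  sig = (2; 1)
  P={1,7}:  v_{1} + v_{7} = v_{6}  →  sig = (2; 1)
  P={3,5}:  v_{3} + v_{5} = v_{4}  →  sig = (2; 1)
  P={3,7}:  v_{3} + v_{7} = v_{0}  →  sig = (2; 1)
  P={4,6}:  v_{4} + v_{6} = v_{5}  →  sig = (2; 1)
  P={5,6}:  v_{5} + v_{6} = v_{0}  →  sig = (2; 1)
  P={4,7}:  v_{4} + v_{7} = v_{0} + v_{5}  →  sig = (2; 1,1)
  P={2,4}:  v_{2} + v_{4} = 2·v_{0} + v_{5}  →  sig = (2; 1,2)
  P={0,4}:  v_{0} + v_{4} = 2·v_{5}  →  sig = (2; 2)
  P={1,4}:  v_{1} + v_{4} = 2·v_{3}  →  sig = (2; 2)
  P={2,3}:  v_{2} + v_{3} = 2·v_{0}  →  sig = (2; 2)
  P={2,6}:  v_{2} + v_{6} = 2·v_{7}  →  sig = (2; 2)
  P={5,7}:  v_{5} + v_{7} = 2·v_{0}  →  sig = (2; 2)
  P={2,5}:  v_{2} + v_{5} = 3·v_{0}  →  sig = (2; 3)

Sorted signature multiset PRS(X):
    |P|=2: 20 collections, coeffs (), (), (1), (1), (1), (1), (1), (1), (1), (1), (1), (1), (1,1), (1,2), (2), (2), (2), (2), (2), (3)


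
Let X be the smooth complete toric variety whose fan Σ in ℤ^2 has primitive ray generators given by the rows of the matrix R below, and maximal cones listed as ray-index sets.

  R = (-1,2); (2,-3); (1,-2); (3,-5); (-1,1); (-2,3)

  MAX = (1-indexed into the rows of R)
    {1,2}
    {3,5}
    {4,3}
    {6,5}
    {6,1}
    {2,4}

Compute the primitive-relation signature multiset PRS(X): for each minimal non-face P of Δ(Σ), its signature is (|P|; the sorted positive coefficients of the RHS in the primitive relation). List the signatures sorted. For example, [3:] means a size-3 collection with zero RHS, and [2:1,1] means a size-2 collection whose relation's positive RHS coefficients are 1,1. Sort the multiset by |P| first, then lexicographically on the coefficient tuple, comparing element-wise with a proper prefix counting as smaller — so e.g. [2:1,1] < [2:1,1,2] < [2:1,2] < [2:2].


9 minimal non-faces of Δ(Σ) (on 6 rays):

  {1,3}:  v_{1} + v_{3} = 0  so sig = [2:]
  {2,6}:  v_{2} + v_{6} = 0  so sig = [2:]
  {1,4}:  v_{1} + v_{4} = v_{2}  so sig = [2:1]
  {1,5}:  v_{1} + v_{5} = v_{6}  so sig = [2:1]
  {2,3}:  v_{2} + v_{3} = v_{4}  so sig = [2:1]
  {2,5}:  v_{2} + v_{5} = v_{3}  so sig = [2:1]
  {3,6}:  v_{3} + v_{6} = v_{5}  so sig = [2:1]
  {4,6}:  v_{4} + v_{6} = v_{3}  so sig = [2:1]
  {4,5}:  v_{4} + v_{5} = 2·v_{3}  so sig = [2:2]

Signatures (|P|; sorted positive RHS coefficients), sorted:
    |P|=2: 9 collections, coeffs (), (), (1), (1), (1), (1), (1), (1), (2)


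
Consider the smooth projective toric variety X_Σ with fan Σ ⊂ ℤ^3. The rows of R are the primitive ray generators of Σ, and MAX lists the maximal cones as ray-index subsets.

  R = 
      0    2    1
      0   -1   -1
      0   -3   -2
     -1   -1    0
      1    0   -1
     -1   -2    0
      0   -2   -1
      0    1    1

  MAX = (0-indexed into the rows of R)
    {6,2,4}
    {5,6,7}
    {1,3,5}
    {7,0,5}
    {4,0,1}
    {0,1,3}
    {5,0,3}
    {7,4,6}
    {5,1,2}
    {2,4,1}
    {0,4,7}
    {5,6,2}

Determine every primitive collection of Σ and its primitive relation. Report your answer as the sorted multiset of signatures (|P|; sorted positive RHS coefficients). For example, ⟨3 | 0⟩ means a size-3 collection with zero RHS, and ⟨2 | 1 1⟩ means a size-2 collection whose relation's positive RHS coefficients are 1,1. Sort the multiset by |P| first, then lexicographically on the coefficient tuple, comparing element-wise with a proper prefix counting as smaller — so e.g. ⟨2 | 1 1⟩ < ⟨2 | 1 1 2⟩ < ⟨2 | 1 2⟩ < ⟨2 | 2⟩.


11 minimal non-faces of Δ(Σ) (on 8 rays):

  P={0,6}:  v_{0} + v_{6} = 0  ⟹  sig = ⟨2 | 0⟩
  P={1,7}:  v_{1} + v_{7} = 0  ⟹  sig = ⟨2 | 0⟩
  P={0,2}:  v_{0} + v_{2} = v_{1}  ⟹  sig = ⟨2 | 1⟩
  P={1,6}:  v_{1} + v_{6} = v_{2}  ⟹  sig = ⟨2 | 1⟩
  P={2,7}:  v_{2} + v_{7} = v_{6}  ⟹  sig = ⟨2 | 1⟩
  P={3,4}:  v_{3} + v_{4} = v_{1}  ⟹  sig = ⟨2 | 1⟩
  P={4,5}:  v_{4} + v_{5} = v_{6}  ⟹  sig = ⟨2 | 1⟩
  P={3,6}:  v_{3} + v_{6} = v_{1} + v_{5}  ⟹  sig = ⟨2 | 1 1⟩
  P={3,7}:  v_{3} + v_{7} = v_{0} + v_{5}  ⟹  sig = ⟨2 | 1 1⟩
  P={2,3}:  v_{2} + v_{3} = 2·v_{1} + v_{5}  ⟹  sig = ⟨2 | 1 2⟩
  P={0,1,5}:  v_{0} + v_{1} + v_{5} = v_{3}  ⟹  sig = ⟨3 | 1⟩

Signatures (|P|; sorted positive RHS coefficients), sorted:
{ ⟨2 | 0⟩ ×2,  ⟨2 | 1⟩ ×5,  ⟨2 | 1 1⟩ ×2,  ⟨2 | 1 2⟩,  ⟨3 | 1⟩ }


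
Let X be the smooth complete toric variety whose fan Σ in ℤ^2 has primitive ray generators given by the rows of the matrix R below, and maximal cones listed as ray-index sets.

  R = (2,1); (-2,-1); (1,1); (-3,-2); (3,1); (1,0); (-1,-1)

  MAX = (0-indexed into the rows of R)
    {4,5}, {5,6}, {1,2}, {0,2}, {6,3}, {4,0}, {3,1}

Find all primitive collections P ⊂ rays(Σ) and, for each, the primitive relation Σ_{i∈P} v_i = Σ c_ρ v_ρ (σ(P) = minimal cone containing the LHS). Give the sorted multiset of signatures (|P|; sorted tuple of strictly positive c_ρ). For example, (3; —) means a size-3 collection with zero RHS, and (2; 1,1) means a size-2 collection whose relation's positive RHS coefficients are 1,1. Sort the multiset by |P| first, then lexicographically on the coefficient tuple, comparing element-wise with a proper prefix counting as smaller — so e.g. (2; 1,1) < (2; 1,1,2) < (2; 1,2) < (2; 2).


Σ has 14 primitive collections:

  • {0,1}:  v_{0} + v_{1} = 0  ⇒ sig = (2; —)
  • {2,6}:  v_{2} + v_{6} = 0  ⇒ sig = (2; —)
  • {0,3}:  v_{0} + v_{3} = v_{6}  ⇒ sig = (2; 1)
  • {0,5}:  v_{0} + v_{5} = v_{4}  ⇒ sig = (2; 1)
  • {0,6}:  v_{0} + v_{6} = v_{5}  ⇒ sig = (2; 1)
  • {1,4}:  v_{1} + v_{4} = v_{5}  ⇒ sig = (2; 1)
  • {1,5}:  v_{1} + v_{5} = v_{6}  ⇒ sig = (2; 1)
  • {1,6}:  v_{1} + v_{6} = v_{3}  ⇒ sig = (2; 1)
  • {2,3}:  v_{2} + v_{3} = v_{1}  ⇒ sig = (2; 1)
  • {2,5}:  v_{2} + v_{5} = v_{0}  ⇒ sig = (2; 1)
  • {3,4}:  v_{3} + v_{4} = v_{5} + v_{6}  ⇒ sig = (2; 1,1)
  • {2,4}:  v_{2} + v_{4} = 2·v_{0}  ⇒ sig = (2; 2)
  • {3,5}:  v_{3} + v_{5} = 2·v_{6}  ⇒ sig = (2; 2)
  • {4,6}:  v_{4} + v_{6} = 2·v_{5}  ⇒ sig = (2; 2)

Hence PRS(X_Σ) =
    |P|=2: 14 collections, coeffs (), (), (1), (1), (1), (1), (1), (1), (1), (1), (1,1), (2), (2), (2)


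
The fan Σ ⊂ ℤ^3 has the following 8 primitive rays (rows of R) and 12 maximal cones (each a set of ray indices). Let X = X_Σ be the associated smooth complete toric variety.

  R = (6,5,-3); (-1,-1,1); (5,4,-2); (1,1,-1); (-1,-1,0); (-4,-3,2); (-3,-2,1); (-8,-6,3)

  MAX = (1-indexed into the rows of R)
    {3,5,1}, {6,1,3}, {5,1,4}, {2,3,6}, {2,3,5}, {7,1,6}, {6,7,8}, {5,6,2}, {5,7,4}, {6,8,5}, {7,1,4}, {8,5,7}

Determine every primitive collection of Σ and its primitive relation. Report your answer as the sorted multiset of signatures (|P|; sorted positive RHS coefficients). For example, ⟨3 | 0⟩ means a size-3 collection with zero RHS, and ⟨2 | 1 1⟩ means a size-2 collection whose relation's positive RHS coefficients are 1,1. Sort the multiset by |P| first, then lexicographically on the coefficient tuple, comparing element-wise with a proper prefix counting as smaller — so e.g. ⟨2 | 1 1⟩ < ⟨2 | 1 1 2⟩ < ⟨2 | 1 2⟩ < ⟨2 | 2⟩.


Δ(Σ) — 8 vertices, 14 min non-faces:

  {2,4}:  v_{2} + v_{4} = 0  ⟹  sig = ⟨2 | 0⟩
  {1,2}:  v_{1} + v_{2} = v_{3}  ⟹  sig = ⟨2 | 1⟩
  {2,7}:  v_{2} + v_{7} = v_{6}  ⟹  sig = ⟨2 | 1⟩
  {3,4}:  v_{3} + v_{4} = v_{1}  ⟹  sig = ⟨2 | 1⟩
  {3,8}:  v_{3} + v_{8} = v_{7}  ⟹  sig = ⟨2 | 1⟩
  {4,6}:  v_{4} + v_{6} = v_{7}  ⟹  sig = ⟨2 | 1⟩
  {1,8}:  v_{1} + v_{8} = v_{4} + v_{7}  ⟹  sig = ⟨2 | 1 1⟩
  {3,7}:  v_{3} + v_{7} = v_{1} + v_{6}  ⟹  sig = ⟨2 | 1 1⟩
  {2,8}:  v_{2} + v_{8} = v_{5} + 2·v_{6}  ⟹  sig = ⟨2 | 1 2⟩
  {4,8}:  v_{4} + v_{8} = v_{5} + 2·v_{7}  ⟹  sig = ⟨2 | 1 2⟩
  {3,5,6}:  v_{3} + v_{5} + v_{6} = 0  ⟹  sig = ⟨3 | 0⟩
  {1,5,6}:  v_{1} + v_{5} + v_{6} = v_{4}  ⟹  sig = ⟨3 | 1⟩
  {5,6,7}:  v_{5} + v_{6} + v_{7} = v_{8}  ⟹  sig = ⟨3 | 1⟩
  {1,5,7}:  v_{1} + v_{5} + v_{7} = 2·v_{4}  ⟹  sig = ⟨3 | 2⟩

Sorted signature multiset PRS(X):
    ⟨2 | 0⟩
    ⟨2 | 1⟩
    ⟨2 | 1⟩
    ⟨2 | 1⟩
    ⟨2 | 1⟩
    ⟨2 | 1⟩
    ⟨2 | 1 1⟩
    ⟨2 | 1 1⟩
    ⟨2 | 1 2⟩
    ⟨2 | 1 2⟩
    ⟨3 | 0⟩
    ⟨3 | 1⟩
    ⟨3 | 1⟩
    ⟨3 | 2⟩


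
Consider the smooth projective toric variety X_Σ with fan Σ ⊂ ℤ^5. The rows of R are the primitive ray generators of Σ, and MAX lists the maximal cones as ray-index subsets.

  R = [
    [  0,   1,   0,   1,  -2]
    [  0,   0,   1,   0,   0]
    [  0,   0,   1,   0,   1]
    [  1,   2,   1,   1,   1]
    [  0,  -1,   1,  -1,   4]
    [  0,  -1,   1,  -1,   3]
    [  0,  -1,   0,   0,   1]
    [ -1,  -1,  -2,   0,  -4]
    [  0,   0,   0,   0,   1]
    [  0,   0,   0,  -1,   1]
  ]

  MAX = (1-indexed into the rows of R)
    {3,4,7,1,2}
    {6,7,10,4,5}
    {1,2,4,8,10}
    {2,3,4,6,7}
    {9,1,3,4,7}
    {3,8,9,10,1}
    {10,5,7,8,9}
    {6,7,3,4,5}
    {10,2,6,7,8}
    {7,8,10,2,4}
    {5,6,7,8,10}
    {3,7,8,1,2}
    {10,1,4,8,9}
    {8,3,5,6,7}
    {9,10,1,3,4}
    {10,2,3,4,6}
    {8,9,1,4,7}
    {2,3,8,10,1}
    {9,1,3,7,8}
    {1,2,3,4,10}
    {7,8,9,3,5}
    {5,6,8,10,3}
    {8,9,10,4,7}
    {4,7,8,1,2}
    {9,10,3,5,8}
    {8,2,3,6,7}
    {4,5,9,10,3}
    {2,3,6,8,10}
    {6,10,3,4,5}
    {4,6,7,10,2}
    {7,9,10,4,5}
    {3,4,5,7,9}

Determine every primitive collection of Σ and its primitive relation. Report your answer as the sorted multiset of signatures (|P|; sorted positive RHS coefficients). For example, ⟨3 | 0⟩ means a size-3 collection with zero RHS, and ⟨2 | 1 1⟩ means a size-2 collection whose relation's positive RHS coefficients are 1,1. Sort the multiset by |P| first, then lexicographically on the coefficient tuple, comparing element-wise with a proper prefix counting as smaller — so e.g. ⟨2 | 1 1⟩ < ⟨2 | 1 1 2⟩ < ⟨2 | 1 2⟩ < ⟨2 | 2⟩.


10 collections generate NE(X_Σ); each relation:

  {1,6}:  v_{1} + v_{6} = v_{3}  so sig = ⟨2 | 1⟩
  {2,9}:  v_{2} + v_{9} = v_{3}  so sig = ⟨2 | 1⟩
  {6,9}:  v_{6} + v_{9} = v_{5}  so sig = ⟨2 | 1⟩
  {1,5}:  v_{1} + v_{5} = v_{3} + v_{9}  so sig = ⟨2 | 1 1⟩
  {2,5}:  v_{2} + v_{5} = v_{3} + v_{6}  so sig = ⟨2 | 1 1⟩
  {1,7,10}:  v_{1} + v_{7} + v_{10} = 0  so sig = ⟨3 | 0⟩
  {4,6,8}:  v_{4} + v_{6} + v_{8} = 0  so sig = ⟨3 | 0⟩
  {3,4,8}:  v_{3} + v_{4} + v_{8} = v_{1}  so sig = ⟨3 | 1⟩
  {3,7,10}:  v_{3} + v_{7} + v_{10} = v_{6}  so sig = ⟨3 | 1⟩
  {4,5,8}:  v_{4} + v_{5} + v_{8} = v_{9}  so sig = ⟨3 | 1⟩

Hence PRS(X_Σ) =
    |P|=2: 5 collections, coeffs (1), (1), (1), (1,1), (1,1)
    |P|=3: 5 collections, coeffs (), (), (1), (1), (1)


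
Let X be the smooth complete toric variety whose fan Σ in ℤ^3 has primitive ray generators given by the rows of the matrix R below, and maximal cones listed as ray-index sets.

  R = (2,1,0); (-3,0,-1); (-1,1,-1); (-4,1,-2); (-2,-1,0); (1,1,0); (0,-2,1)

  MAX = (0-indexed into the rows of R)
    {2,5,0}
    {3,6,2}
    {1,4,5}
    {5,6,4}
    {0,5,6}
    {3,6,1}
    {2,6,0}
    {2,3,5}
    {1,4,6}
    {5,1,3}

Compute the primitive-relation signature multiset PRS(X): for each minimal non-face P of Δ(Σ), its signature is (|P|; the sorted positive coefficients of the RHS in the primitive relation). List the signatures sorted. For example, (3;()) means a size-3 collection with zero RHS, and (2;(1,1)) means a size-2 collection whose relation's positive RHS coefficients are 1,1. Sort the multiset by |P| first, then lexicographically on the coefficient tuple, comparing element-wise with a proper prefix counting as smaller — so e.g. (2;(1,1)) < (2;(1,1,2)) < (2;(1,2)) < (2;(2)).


The 9 primitive collections of Σ (r=7, n=3):

  {0,4}:  v_{0} + v_{4} = 0  so sig = (2;())
  {0,1}:  v_{0} + v_{1} = v_{2}  so sig = (2;(1))
  {1,2}:  v_{1} + v_{2} = v_{3}  so sig = (2;(1))
  {2,4}:  v_{2} + v_{4} = v_{1}  so sig = (2;(1))
  {0,3}:  v_{0} + v_{3} = 2·v_{2}  so sig = (2;(2))
  {3,4}:  v_{3} + v_{4} = 2·v_{1}  so sig = (2;(2))
  {2,5,6}:  v_{2} + v_{5} + v_{6} = 0  so sig = (3;())
  {1,5,6}:  v_{1} + v_{5} + v_{6} = v_{4}  so sig = (3;(1))
  {3,5,6}:  v_{3} + v_{5} + v_{6} = v_{1}  so sig = (3;(1))

Signatures (|P|; sorted positive RHS coefficients), sorted:
{ (2;()),  (2;(1)) ×3,  (2;(2)) ×2,  (3;()),  (3;(1)) ×2 }


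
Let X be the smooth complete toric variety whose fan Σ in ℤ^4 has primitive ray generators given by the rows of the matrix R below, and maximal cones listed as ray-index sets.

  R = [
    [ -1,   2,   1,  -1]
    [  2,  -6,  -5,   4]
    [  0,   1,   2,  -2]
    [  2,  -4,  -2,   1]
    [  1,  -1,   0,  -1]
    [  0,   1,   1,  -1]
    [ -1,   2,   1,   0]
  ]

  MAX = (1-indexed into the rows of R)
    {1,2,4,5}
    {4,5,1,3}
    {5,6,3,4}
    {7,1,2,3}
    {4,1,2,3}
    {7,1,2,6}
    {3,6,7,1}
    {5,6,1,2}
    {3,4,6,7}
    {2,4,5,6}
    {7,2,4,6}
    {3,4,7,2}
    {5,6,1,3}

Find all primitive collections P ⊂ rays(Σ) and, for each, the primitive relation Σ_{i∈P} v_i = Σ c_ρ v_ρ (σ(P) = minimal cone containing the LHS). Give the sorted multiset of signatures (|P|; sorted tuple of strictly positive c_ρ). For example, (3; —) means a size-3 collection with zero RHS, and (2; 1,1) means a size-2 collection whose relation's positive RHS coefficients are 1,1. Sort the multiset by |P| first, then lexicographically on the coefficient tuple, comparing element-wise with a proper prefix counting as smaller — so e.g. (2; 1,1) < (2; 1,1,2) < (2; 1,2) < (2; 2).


5 minimal non-faces of Δ(Σ) (on 7 rays):

  {5,7}:  v_{5} + v_{7} = v_{6}  →  sig = (2; 1)
  {1,4,7}:  v_{1} + v_{4} + v_{7} = 0  →  sig = (3; —)
  {1,4,6}:  v_{1} + v_{4} + v_{6} = v_{5}  →  sig = (3; 1)
  {2,3,6}:  v_{2} + v_{3} + v_{6} = v_{4}  →  sig = (3; 1)
  {2,3,5}:  v_{2} + v_{3} + v_{5} = v_{1} + 2·v_{4}  →  sig = (3; 1,2)

Sorted signature multiset PRS(X):
{ (2; 1),  (3; —),  (3; 1) ×2,  (3; 1,2) }


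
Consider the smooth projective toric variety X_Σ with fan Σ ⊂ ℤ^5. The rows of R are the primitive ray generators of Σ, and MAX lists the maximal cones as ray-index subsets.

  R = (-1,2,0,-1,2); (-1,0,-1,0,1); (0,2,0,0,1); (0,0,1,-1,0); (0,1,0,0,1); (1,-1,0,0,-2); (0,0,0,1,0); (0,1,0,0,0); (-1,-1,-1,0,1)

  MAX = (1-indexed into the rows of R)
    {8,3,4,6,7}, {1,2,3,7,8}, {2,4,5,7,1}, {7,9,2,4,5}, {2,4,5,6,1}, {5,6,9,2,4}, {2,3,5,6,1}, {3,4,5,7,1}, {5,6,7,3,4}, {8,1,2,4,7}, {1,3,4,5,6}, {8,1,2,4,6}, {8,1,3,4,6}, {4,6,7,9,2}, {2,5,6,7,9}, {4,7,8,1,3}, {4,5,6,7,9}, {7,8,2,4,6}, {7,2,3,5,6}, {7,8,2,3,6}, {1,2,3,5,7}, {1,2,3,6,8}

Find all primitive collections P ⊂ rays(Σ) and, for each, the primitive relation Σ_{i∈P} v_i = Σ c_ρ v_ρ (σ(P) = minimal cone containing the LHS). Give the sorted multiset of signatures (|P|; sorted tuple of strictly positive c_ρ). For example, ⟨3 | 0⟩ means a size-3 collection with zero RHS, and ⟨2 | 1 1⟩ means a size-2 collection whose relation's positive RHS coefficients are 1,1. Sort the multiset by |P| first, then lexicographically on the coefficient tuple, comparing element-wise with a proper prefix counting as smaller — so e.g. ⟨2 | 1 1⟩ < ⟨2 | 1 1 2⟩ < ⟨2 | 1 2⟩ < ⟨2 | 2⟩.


Minimal non-faces — 7 found among 9 rays, 22 max cones:

  P={5,8}:  v_{5} + v_{8} = v_{3}  ⇒ sig = ⟨2 | 1⟩
  P={8,9}:  v_{8} + v_{9} = v_{2}  ⇒ sig = ⟨2 | 1⟩
  P={3,9}:  v_{3} + v_{9} = v_{2} + v_{5}  ⇒ sig = ⟨2 | 1 1⟩
  P={1,9}:  v_{1} + v_{9} = 2·v_{2} + v_{4} + v_{5}  ⇒ sig = ⟨2 | 1 1 2⟩
  P={1,6,7}:  v_{1} + v_{6} + v_{7} = v_{8}  ⇒ sig = ⟨3 | 1⟩
  P={2,3,4}:  v_{2} + v_{3} + v_{4} = v_{1}  ⇒ sig = ⟨3 | 1⟩
  P={2,4,5,6,7}:  v_{2} + v_{4} + v_{5} + v_{6} + v_{7} = 0  ⇒ sig = ⟨5 | 0⟩

Sorted signature multiset PRS(X):
[⟨2 | 1⟩, ⟨2 | 1⟩, ⟨2 | 1 1⟩, ⟨2 | 1 1 2⟩, ⟨3 | 1⟩, ⟨3 | 1⟩, ⟨5 | 0⟩]


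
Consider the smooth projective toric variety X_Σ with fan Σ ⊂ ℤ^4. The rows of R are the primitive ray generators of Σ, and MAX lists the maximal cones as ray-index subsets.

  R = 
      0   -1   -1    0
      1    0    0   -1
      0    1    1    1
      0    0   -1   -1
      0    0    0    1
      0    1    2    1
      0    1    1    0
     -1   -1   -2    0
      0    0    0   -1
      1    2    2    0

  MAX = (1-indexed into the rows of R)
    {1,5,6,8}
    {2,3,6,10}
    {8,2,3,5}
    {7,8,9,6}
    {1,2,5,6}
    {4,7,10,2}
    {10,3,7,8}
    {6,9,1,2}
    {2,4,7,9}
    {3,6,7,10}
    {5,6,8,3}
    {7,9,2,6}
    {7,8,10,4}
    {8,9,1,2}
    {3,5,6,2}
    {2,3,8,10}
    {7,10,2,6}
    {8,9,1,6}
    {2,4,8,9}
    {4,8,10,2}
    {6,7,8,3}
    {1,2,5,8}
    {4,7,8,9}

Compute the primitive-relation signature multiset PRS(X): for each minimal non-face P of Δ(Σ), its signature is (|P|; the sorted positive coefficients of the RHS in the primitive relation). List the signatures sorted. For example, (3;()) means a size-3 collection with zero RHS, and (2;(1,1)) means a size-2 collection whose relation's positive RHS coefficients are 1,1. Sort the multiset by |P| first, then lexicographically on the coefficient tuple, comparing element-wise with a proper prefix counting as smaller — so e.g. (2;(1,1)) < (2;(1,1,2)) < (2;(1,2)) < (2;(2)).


16 collections generate NE(X_Σ); each relation:

  • {1,7}:  v_{1} + v_{7} = 0  →  sig = (2;())
  • {5,9}:  v_{5} + v_{9} = 0  →  sig = (2;())
  • {1,3}:  v_{1} + v_{3} = v_{5}  →  sig = (2;(1))
  • {3,9}:  v_{3} + v_{9} = v_{7}  →  sig = (2;(1))
  • {4,6}:  v_{4} + v_{6} = v_{7}  →  sig = (2;(1))
  • {5,7}:  v_{5} + v_{7} = v_{3}  →  sig = (2;(1))
  • {1,4}:  v_{1} + v_{4} = v_{2} + v_{8}  →  sig = (2;(1,1))
  • {1,10}:  v_{1} + v_{10} = v_{2} + v_{3}  →  sig = (2;(1,1))
  • {3,4}:  v_{3} + v_{4} = v_{8} + v_{10}  →  sig = (2;(1,1))
  • {4,5}:  v_{4} + v_{5} = v_{2} + v_{3} + v_{8}  →  sig = (2;(1,1,1))
  • {5,10}:  v_{5} + v_{10} = v_{2} + 2·v_{3}  →  sig = (2;(1,2))
  • {9,10}:  v_{9} + v_{10} = v_{2} + 2·v_{7}  →  sig = (2;(1,2))
  • {2,6,8}:  v_{2} + v_{6} + v_{8} = 0  →  sig = (3;())
  • {2,3,7}:  v_{2} + v_{3} + v_{7} = v_{10}  →  sig = (3;(1))
  • {2,7,8}:  v_{2} + v_{7} + v_{8} = v_{4}  →  sig = (3;(1))
  • {6,8,10}:  v_{6} + v_{8} + v_{10} = v_{3} + v_{7}  →  sig = (3;(1,1))

Signatures (|P|; sorted positive RHS coefficients), sorted:
[(2;()), (2;()), (2;(1)), (2;(1)), (2;(1)), (2;(1)), (2;(1,1)), (2;(1,1)), (2;(1,1)), (2;(1,1,1)), (2;(1,2)), (2;(1,2)), (3;()), (3;(1)), (3;(1)), (3;(1,1))]


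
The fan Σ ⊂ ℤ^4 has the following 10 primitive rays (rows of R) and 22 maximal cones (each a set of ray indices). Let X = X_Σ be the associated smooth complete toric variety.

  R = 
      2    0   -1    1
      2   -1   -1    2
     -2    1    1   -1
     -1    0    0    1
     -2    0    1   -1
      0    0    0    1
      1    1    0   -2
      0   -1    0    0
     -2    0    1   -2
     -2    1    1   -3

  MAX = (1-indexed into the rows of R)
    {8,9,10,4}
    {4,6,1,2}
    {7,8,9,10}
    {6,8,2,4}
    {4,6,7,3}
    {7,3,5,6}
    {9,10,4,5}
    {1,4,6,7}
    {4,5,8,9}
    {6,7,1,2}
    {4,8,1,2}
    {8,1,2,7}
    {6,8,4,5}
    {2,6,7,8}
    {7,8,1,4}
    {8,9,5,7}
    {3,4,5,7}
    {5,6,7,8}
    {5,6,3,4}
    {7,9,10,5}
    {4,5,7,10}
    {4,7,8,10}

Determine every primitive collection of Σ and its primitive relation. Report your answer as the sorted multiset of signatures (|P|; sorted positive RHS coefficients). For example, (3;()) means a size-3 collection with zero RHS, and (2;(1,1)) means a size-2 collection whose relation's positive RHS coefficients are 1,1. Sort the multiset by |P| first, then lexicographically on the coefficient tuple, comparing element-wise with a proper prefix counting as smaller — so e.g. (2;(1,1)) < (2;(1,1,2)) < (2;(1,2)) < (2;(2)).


Minimal non-faces — 20 found among 10 rays, 22 max cones:

  P={1,5}:  v_{1} + v_{5} = 0  ⟹  sig = (2;())
  P={2,3}:  v_{2} + v_{3} = v_{6}  ⟹  sig = (2;(1))
  P={2,9}:  v_{2} + v_{9} = v_{8}  ⟹  sig = (2;(1))
  P={3,8}:  v_{3} + v_{8} = v_{5}  ⟹  sig = (2;(1))
  P={6,9}:  v_{6} + v_{9} = v_{5}  ⟹  sig = (2;(1))
  P={2,5}:  v_{2} + v_{5} = v_{6} + v_{8}  ⟹  sig = (2;(1,1))
  P={1,3}:  v_{1} + v_{3} = v_{4} + v_{6} + v_{7}  ⟹  sig = (2;(1,1,1))
  P={1,9}:  v_{1} + v_{9} = v_{4} + v_{7} + v_{8}  ⟹  sig = (2;(1,1,1))
  P={2,10}:  v_{2} + v_{10} = v_{4} + v_{7} + v_{8}  ⟹  sig = (2;(1,1,1))
  P={6,10}:  v_{6} + v_{10} = v_{4} + v_{5} + v_{7}  ⟹  sig = (2;(1,1,1))
  P={3,9}:  v_{3} + v_{9} = v_{4} + 2·v_{5} + v_{7}  ⟹  sig = (2;(1,1,2))
  P={1,10}:  v_{1} + v_{10} = 2·v_{4} + 2·v_{7} + v_{8}  ⟹  sig = (2;(1,2,2))
  P={3,10}:  v_{3} + v_{10} = 2·v_{4} + 2·v_{5} + 2·v_{7}  ⟹  sig = (2;(2,2,2))
  P={1,6,8}:  v_{1} + v_{6} + v_{8} = v_{2}  ⟹  sig = (3;(1))
  P={2,4,7}:  v_{2} + v_{4} + v_{7} = v_{1}  ⟹  sig = (3;(1))
  P={4,7,9}:  v_{4} + v_{7} + v_{9} = v_{10}  ⟹  sig = (3;(1))
  P={5,8,10}:  v_{5} + v_{8} + v_{10} = 2·v_{9}  ⟹  sig = (3;(2))
  P={4,6,7,8}:  v_{4} + v_{6} + v_{7} + v_{8} = 0  ⟹  sig = (4;())
  P={4,5,6,7}:  v_{4} + v_{5} + v_{6} + v_{7} = v_{3}  ⟹  sig = (4;(1))
  P={4,5,7,8}:  v_{4} + v_{5} + v_{7} + v_{8} = v_{9}  ⟹  sig = (4;(1))

so the primitive-relation signature multiset is
[(2;()), (2;(1)), (2;(1)), (2;(1)), (2;(1)), (2;(1,1)), (2;(1,1,1)), (2;(1,1,1)), (2;(1,1,1)), (2;(1,1,1)), (2;(1,1,2)), (2;(1,2,2)), (2;(2,2,2)), (3;(1)), (3;(1)), (3;(1)), (3;(2)), (4;()), (4;(1)), (4;(1))]


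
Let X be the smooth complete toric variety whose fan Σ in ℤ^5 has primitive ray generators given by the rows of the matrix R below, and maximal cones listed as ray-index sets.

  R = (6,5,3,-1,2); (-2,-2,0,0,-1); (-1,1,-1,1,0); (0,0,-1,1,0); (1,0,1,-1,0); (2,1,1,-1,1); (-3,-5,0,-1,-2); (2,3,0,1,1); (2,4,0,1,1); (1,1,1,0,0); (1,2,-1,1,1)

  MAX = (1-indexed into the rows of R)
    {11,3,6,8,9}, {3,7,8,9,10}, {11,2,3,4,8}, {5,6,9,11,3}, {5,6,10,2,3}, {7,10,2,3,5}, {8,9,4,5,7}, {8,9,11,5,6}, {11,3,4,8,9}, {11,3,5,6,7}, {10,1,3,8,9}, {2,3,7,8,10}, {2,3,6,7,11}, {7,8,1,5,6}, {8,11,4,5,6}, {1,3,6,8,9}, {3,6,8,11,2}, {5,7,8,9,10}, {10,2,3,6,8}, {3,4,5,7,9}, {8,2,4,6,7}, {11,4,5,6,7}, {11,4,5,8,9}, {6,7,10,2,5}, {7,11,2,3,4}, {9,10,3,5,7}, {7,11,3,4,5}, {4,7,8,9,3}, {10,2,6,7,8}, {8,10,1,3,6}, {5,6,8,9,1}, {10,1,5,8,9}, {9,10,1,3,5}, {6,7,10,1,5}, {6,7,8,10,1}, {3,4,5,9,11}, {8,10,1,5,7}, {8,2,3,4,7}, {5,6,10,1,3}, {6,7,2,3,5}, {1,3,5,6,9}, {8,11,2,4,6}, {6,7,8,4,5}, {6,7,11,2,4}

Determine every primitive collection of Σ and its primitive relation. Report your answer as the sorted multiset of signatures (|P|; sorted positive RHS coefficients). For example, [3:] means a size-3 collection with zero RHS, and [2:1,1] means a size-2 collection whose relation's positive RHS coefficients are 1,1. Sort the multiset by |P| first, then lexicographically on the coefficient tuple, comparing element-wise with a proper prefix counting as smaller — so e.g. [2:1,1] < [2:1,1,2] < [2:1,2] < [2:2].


Δ(Σ) — 11 vertices, 21 min non-faces:

  P = {10,11}:  v_{10} + v_{11} = v_{8}  ⇒ sig = [2:1]
  P = {2,9}:  v_{2} + v_{9} = v_{3} + v_{10}  ⇒ sig = [2:1,1]
  P = {1,4}:  v_{1} + v_{4} = v_{5} + v_{6} + v_{7} + 3·v_{8}  ⇒ sig = [2:1,1,1,3]
  P = {1,11}:  v_{1} + v_{11} = v_{5} + v_{6} + 2·v_{8}  ⇒ sig = [2:1,1,2]
  P = {1,2}:  v_{1} + v_{2} = v_{6} + 2·v_{10}  ⇒ sig = [2:1,2]
  P = {4,10}:  v_{4} + v_{10} = v_{7} + 2·v_{8}  ⇒ sig = [2:1,2]
  P = {2,5,11}:  v_{2} + v_{5} + v_{11} = 0  ⇒ sig = [3:]
  P = {2,5,8}:  v_{2} + v_{5} + v_{8} = v_{10}  ⇒ sig = [3:1]
  P = {3,4,6}:  v_{3} + v_{4} + v_{6} = v_{11}  ⇒ sig = [3:1]
  P = {3,5,8}:  v_{3} + v_{5} + v_{8} = v_{9}  ⇒ sig = [3:1]
  P = {6,7,9}:  v_{6} + v_{7} + v_{9} = v_{5}  ⇒ sig = [3:1]
  P = {7,8,11}:  v_{7} + v_{8} + v_{11} = v_{4}  ⇒ sig = [3:1]
  P = {1,3,7}:  v_{1} + v_{3} + v_{7} = v_{5} + v_{10}  ⇒ sig = [3:1,1]
  P = {2,4,5}:  v_{2} + v_{4} + v_{5} = v_{7} + v_{8}  ⇒ sig = [3:1,1]
  P = {6,9,10}:  v_{6} + v_{9} + v_{10} = v_{1} + v_{3}  ⇒ sig = [3:1,1]
  P = {4,6,9}:  v_{4} + v_{6} + v_{9} = v_{5} + v_{8} + v_{11}  ⇒ sig = [3:1,1,1]
  P = {7,9,11}:  v_{7} + v_{9} + v_{11} = v_{3} + v_{4} + v_{5}  ⇒ sig = [3:1,1,1]
  P = {1,7,9}:  v_{1} + v_{7} + v_{9} = 2·v_{5} + v_{8} + v_{10}  ⇒ sig = [3:1,1,2]
  P = {3,6,7,8}:  v_{3} + v_{6} + v_{7} + v_{8} = 0  ⇒ sig = [4:]
  P = {5,6,8,10}:  v_{5} + v_{6} + v_{8} + v_{10} = v_{1}  ⇒ sig = [4:1]
  P = {3,6,7,10}:  v_{3} + v_{6} + v_{7} + v_{10} = v_{2} + v_{5}  ⇒ sig = [4:1,1]

so the primitive-relation signature multiset is
    [2:1]
    [2:1,1]
    [2:1,1,1,3]
    [2:1,1,2]
    [2:1,2]
    [2:1,2]
    [3:]
    [3:1]
    [3:1]
    [3:1]
    [3:1]
    [3:1]
    [3:1,1]
    [3:1,1]
    [3:1,1]
    [3:1,1,1]
    [3:1,1,1]
    [3:1,1,2]
    [4:]
    [4:1]
    [4:1,1]


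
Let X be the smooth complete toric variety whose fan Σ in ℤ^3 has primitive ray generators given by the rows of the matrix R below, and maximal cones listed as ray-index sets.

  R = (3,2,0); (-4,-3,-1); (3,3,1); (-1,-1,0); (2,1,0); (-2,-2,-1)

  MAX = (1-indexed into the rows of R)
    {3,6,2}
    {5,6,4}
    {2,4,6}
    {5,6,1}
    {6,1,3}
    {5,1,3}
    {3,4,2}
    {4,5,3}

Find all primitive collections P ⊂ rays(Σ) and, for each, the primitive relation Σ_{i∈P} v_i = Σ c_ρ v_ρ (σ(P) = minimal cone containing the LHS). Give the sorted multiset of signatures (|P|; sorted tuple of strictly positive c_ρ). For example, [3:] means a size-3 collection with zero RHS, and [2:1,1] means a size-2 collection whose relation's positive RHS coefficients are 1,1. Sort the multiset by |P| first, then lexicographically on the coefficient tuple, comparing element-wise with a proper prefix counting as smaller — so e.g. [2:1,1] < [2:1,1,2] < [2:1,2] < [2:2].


5 minimal non-faces of Δ(Σ) (on 6 rays):

  {1,4}:  v_{1} + v_{4} = v_{5} ; sig = [2:1]
  {2,5}:  v_{2} + v_{5} = v_{6} ; sig = [2:1]
  {1,2}:  v_{1} + v_{2} = v_{3} + 2·v_{6} ; sig = [2:1,2]
  {3,4,6}:  v_{3} + v_{4} + v_{6} = 0 ; sig = [3:]
  {3,5,6}:  v_{3} + v_{5} + v_{6} = v_{1} ; sig = [3:1]

Sorted signature multiset PRS(X):
    |P|=2: 3 collections, coeffs (1), (1), (1,2)
    |P|=3: 2 collections, coeffs (), (1)


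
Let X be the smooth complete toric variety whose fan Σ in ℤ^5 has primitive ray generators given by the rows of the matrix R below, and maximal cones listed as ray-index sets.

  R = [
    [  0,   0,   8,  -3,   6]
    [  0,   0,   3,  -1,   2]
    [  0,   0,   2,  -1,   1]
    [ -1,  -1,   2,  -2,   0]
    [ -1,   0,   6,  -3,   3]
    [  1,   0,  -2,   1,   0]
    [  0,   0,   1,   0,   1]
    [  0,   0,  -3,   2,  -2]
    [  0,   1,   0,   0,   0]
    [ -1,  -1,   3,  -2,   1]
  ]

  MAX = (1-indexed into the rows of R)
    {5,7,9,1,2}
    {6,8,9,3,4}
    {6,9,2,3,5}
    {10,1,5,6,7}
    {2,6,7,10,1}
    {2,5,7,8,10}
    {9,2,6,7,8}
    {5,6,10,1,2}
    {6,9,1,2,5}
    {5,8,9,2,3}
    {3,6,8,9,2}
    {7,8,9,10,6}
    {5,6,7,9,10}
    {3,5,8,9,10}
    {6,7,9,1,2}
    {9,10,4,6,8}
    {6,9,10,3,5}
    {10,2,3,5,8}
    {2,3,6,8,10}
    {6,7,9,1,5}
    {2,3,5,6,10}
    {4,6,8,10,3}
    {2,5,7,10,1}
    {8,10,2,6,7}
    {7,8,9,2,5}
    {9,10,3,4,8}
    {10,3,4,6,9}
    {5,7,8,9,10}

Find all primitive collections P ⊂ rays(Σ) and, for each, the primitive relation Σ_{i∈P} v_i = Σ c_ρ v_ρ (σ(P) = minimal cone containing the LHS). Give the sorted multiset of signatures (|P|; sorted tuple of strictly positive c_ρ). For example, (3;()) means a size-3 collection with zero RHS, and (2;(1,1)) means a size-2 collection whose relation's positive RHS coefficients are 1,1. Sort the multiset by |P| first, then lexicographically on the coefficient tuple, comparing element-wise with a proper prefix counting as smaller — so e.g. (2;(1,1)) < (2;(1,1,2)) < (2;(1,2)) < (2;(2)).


12 collections generate NE(X_Σ); each relation:

  {3,7}:  v_{3} + v_{7} = v_{2}  ⟹  sig = (2;(1))
  {4,7}:  v_{4} + v_{7} = v_{10}  ⟹  sig = (2;(1))
  {2,4}:  v_{2} + v_{4} = v_{3} + v_{10}  ⟹  sig = (2;(1,1))
  {1,4}:  v_{1} + v_{4} = v_{2} + v_{5} + v_{6} + v_{10}  ⟹  sig = (2;(1,1,1,1))
  {1,3}:  v_{1} + v_{3} = 2·v_{2} + v_{5} + v_{6}  ⟹  sig = (2;(1,1,2))
  {4,5}:  v_{4} + v_{5} = v_{3} + v_{9} + 2·v_{10}  ⟹  sig = (2;(1,1,2))
  {1,8}:  v_{1} + v_{8} = v_{2} + 2·v_{7}  ⟹  sig = (2;(1,2))
  {2,9,10}:  v_{2} + v_{9} + v_{10} = v_{5}  ⟹  sig = (3;(1))
  {5,6,8}:  v_{5} + v_{6} + v_{8} = v_{7}  ⟹  sig = (3;(1))
  {1,9,10}:  v_{1} + v_{9} + v_{10} = 2·v_{5} + v_{6} + v_{7}  ⟹  sig = (3;(1,1,2))
  {2,5,6,7}:  v_{2} + v_{5} + v_{6} + v_{7} = v_{1}  ⟹  sig = (4;(1))
  {3,6,8,9,10}:  v_{3} + v_{6} + v_{8} + v_{9} + v_{10} = 0  ⟹  sig = (5;())

so the primitive-relation signature multiset is
    (2;(1))
    (2;(1))
    (2;(1,1))
    (2;(1,1,1,1))
    (2;(1,1,2))
    (2;(1,1,2))
    (2;(1,2))
    (3;(1))
    (3;(1))
    (3;(1,1,2))
    (4;(1))
    (5;())
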